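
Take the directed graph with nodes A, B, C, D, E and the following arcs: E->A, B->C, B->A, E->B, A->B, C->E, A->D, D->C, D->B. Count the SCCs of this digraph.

{A, B, C, D, E} are all mutually reachable — one SCC of size 5.
That gives 1 strongly connected component.

1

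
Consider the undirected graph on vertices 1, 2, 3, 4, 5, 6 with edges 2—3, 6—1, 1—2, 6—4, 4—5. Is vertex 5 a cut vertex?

Deleting 5 leaves 1 component (was 1), so 5 is not a cut vertex.

No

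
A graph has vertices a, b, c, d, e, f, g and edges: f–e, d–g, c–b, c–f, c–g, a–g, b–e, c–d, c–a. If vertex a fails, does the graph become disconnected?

No

Deleting a leaves 1 component (was 1) (its neighbors c, g remain connected to each other), so a is not a cut vertex.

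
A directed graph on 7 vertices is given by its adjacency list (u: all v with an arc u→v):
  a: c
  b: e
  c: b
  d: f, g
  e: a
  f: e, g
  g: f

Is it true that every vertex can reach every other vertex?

No

There is no directed path from e to f, so the graph is not strongly connected.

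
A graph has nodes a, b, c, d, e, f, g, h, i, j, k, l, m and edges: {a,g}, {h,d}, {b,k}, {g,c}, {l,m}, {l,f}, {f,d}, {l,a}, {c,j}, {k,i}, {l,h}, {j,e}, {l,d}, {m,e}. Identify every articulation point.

Removing k increases the component count from 2 to 3, so k is a cut vertex.
Removing l increases the component count from 2 to 3, so l is a cut vertex.
By contrast removing g leaves 2 components; it is not a cut vertex. No other vertex is a cut vertex either.

k, l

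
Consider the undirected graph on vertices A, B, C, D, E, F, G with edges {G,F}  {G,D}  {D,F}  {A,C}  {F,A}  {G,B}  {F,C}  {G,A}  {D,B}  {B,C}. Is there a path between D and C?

From D we can reach A, B, C, D, F, G, which includes C.

Yes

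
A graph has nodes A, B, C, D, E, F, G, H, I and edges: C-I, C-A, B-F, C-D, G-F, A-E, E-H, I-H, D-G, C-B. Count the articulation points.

1

Removing C increases the component count from 1 to 2, so C is a cut vertex.
By contrast removing F leaves 1 component; it is not a cut vertex. No other vertex is a cut vertex either.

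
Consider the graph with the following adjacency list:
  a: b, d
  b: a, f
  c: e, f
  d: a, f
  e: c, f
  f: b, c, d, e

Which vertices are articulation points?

f

Removing f increases the component count from 1 to 2, so f is a cut vertex.
By contrast removing a leaves 1 component; it is not a cut vertex. No other vertex is a cut vertex either.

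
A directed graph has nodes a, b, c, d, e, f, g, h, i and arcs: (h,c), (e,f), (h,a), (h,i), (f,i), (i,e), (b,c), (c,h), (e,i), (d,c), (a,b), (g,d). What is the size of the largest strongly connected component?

{a, b, c, h} are all mutually reachable — one SCC of size 4.
{e, f, i} are all mutually reachable — one SCC of size 3.
{d} is an SCC by itself.
{g} is an SCC by itself.
The largest has 4 vertices.

4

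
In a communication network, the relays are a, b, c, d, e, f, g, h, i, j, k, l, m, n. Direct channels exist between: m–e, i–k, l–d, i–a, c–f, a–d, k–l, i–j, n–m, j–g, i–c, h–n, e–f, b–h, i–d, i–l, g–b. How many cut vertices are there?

1

Removing i increases the component count from 1 to 2, so i is a cut vertex.
By contrast removing l leaves 1 component; it is not a cut vertex. No other vertex is a cut vertex either.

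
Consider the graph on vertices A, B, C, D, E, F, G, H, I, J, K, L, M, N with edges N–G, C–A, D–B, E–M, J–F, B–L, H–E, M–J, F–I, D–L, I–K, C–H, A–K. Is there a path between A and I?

Yes

From A we can reach A, C, E, F, H, I, J, K, M, which includes I.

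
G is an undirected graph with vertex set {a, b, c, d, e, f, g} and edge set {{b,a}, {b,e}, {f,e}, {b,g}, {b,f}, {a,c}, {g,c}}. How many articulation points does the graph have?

1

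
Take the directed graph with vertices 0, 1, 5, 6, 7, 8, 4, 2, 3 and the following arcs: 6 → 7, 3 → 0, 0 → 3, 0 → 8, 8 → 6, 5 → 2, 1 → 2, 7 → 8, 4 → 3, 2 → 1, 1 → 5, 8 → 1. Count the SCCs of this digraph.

4

{6, 7, 8} are all mutually reachable — one SCC of size 3.
{1, 2, 5} are all mutually reachable — one SCC of size 3.
{0, 3} are all mutually reachable — one SCC of size 2.
{4} is an SCC by itself.
That gives 4 strongly connected components.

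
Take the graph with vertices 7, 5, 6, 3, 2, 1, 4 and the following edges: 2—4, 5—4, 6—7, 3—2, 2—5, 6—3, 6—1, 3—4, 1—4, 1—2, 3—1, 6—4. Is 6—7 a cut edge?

Yes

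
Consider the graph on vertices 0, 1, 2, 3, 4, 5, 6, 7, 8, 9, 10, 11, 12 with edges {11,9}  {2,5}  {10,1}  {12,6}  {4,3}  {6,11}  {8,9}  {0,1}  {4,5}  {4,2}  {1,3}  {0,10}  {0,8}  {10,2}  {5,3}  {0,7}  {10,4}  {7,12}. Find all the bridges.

none

The edges on the cycle 10-4-2-10 are not bridges since each lies on that cycle.
Every edge lies on some cycle, so there are no bridges.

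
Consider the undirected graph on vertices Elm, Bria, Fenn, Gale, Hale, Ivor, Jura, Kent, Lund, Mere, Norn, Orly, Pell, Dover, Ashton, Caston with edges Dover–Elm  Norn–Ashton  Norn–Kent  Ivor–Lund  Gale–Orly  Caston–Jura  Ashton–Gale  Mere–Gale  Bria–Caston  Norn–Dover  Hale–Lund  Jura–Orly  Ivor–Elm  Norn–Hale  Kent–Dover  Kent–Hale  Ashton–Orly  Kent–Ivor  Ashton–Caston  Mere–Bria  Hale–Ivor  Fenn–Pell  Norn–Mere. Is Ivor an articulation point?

Deleting Ivor leaves 2 components (was 2), so Ivor is not a cut vertex.

No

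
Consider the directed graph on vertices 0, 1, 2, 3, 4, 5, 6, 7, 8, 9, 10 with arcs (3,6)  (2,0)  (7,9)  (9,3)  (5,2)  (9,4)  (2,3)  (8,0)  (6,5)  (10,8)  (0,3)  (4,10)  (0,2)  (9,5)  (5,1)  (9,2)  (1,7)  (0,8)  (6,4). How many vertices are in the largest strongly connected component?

11

{0, 1, 2, 3, 4, 5, 6, 7, 8, 9, 10} are all mutually reachable — one SCC of size 11.
The largest has 11 vertices.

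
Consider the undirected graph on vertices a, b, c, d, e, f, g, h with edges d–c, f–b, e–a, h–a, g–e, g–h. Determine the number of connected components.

3

Starting from b we can reach b, f. That is one component of size 2.
Starting from c we can reach c, d. That is one component of size 2.
Starting from a we can reach a, e, g, h. That is one component of size 4.
Total: 3 components.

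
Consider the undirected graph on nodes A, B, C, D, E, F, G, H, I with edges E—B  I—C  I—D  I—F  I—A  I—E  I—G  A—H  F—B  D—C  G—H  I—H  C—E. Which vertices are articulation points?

I

Removing I increases the component count from 1 to 2, so I is a cut vertex.
By contrast removing B leaves 1 component; it is not a cut vertex. No other vertex is a cut vertex either.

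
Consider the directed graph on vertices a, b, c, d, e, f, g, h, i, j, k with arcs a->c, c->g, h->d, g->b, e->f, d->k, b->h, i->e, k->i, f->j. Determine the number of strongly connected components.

11

{b} is an SCC by itself.
{e} is an SCC by itself.
{k} is an SCC by itself.
{d} is an SCC by itself.
{f} is an SCC by itself.
(and 6 more singleton SCCs)
That gives 11 strongly connected components.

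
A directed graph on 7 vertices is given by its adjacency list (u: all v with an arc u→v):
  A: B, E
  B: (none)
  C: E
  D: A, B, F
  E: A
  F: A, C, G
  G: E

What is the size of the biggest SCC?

{A, E} are all mutually reachable — one SCC of size 2.
{C} is an SCC by itself.
{D} is an SCC by itself.
{G} is an SCC by itself.
{F} is an SCC by itself.
(and 1 more singleton SCC)
The largest has 2 vertices.

2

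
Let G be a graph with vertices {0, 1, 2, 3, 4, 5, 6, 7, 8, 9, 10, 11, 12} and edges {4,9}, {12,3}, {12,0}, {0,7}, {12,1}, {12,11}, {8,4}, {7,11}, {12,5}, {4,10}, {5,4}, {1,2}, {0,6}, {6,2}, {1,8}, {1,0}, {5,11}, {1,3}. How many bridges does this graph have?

The edges on the cycle 12-5-11-7-0-1-12 are not bridges since each lies on that cycle.
But removing 4 - 10 disconnects 4 from 10; removing 4 - 9 disconnects 4 from 9 — these are bridges.
That makes 2 bridges.

2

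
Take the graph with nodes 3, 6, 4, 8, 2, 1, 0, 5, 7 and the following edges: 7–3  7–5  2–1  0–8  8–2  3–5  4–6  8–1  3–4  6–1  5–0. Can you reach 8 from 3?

From 3 we can reach 0, 1, 2, 3, 4, 5, 6, 7, 8, which includes 8.

Yes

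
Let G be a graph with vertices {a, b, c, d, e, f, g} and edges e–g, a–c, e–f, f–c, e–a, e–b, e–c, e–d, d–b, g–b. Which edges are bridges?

The edges on the cycle e-a-c-e are not bridges since each lies on that cycle.
Every edge lies on some cycle, so there are no bridges.

none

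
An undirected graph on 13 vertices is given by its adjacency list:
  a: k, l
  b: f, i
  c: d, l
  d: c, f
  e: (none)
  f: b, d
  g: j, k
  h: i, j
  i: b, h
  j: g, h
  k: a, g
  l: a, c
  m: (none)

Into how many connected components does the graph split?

3

e is isolated — a component by itself.
m is isolated — a component by itself.
Starting from a we can reach a, b, c, d, f, g, h, i, j, k, l. That is one component of size 11.
Total: 3 components.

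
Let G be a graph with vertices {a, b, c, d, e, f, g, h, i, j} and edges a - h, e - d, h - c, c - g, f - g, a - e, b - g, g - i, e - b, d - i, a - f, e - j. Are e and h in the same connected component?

Yes

From e we can reach a, b, c, d, e, f, g, h, i, j, which includes h.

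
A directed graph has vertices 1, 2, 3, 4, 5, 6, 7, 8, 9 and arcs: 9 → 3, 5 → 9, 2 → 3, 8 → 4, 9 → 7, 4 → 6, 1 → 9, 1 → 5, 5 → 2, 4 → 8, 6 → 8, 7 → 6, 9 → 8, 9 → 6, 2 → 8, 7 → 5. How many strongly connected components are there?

{4, 6, 8} are all mutually reachable — one SCC of size 3.
{5, 7, 9} are all mutually reachable — one SCC of size 3.
{1} is an SCC by itself.
{2} is an SCC by itself.
{3} is an SCC by itself.
That gives 5 strongly connected components.

5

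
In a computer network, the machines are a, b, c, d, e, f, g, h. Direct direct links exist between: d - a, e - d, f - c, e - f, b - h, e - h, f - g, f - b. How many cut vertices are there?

Removing d increases the component count from 1 to 2, so d is a cut vertex.
Removing e increases the component count from 1 to 2, so e is a cut vertex.
Removing f increases the component count from 1 to 3, so f is a cut vertex.
By contrast removing c leaves 1 component; it is not a cut vertex. No other vertex is a cut vertex either.

3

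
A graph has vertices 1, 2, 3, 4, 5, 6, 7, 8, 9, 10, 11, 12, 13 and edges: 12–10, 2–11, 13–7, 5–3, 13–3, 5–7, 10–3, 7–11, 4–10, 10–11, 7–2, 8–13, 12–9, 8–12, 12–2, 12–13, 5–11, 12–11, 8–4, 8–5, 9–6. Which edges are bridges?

The edges on the cycle 8-4-10-3-5-8 are not bridges since each lies on that cycle.
But removing 12–9 disconnects 12 from 9; removing 9–6 disconnects 9 from 6 — these are bridges.

12-9, 6-9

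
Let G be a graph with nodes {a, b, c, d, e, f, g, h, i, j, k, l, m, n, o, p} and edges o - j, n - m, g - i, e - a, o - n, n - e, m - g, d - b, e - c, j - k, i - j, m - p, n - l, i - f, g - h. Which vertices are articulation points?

Removing e increases the component count from 2 to 4, so e is a cut vertex.
Removing g increases the component count from 2 to 3, so g is a cut vertex.
Removing i increases the component count from 2 to 3, so i is a cut vertex.
Likewise j, m, n are cut vertices.
By contrast removing k leaves 2 components; it is not a cut vertex. No other vertex is a cut vertex either.

e, g, i, j, m, n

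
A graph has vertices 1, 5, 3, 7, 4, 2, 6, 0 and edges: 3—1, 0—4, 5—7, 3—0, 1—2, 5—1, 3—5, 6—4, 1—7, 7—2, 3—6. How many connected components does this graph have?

1

Starting from 0 we can reach 0, 1, 2, 3, 4, 5, 6, 7. That is one component of size 8.
Total: 1 component.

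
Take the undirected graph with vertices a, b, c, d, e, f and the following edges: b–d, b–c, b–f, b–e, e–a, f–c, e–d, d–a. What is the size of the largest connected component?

6

Starting from a we can reach a, b, c, d, e, f. That is one component of size 6.
The largest has 6 vertices.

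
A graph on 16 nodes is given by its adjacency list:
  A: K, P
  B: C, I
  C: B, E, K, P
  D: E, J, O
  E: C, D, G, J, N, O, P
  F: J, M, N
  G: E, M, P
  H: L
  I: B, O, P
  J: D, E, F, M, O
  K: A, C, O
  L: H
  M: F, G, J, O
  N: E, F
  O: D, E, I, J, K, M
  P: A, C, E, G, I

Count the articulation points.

0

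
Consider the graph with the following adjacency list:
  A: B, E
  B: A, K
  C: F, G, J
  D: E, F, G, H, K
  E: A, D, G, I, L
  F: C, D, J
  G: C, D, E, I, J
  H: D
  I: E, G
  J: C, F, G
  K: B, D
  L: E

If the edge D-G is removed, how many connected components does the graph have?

D and G are still connected via D-E-G, so the component count stays at 1.

1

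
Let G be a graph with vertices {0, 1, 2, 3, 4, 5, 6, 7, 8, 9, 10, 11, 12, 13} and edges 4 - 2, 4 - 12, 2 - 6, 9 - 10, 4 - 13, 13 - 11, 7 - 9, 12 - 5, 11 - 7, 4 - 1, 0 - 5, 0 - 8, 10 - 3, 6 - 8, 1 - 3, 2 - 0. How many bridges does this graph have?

The edges on the cycle 2-6-8-0-2 are not bridges since each lies on that cycle.
Every edge lies on some cycle, so there are no bridges.

0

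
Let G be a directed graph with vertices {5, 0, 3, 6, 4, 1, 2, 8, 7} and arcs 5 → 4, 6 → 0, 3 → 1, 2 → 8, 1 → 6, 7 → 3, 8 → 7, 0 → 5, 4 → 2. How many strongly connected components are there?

1

{0, 1, 2, 3, 4, 5, 6, 7, 8} are all mutually reachable — one SCC of size 9.
That gives 1 strongly connected component.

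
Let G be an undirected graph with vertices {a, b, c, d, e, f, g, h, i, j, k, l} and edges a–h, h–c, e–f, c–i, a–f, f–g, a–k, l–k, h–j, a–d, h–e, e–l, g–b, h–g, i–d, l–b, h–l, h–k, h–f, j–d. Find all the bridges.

none

The edges on the cycle h-e-l-b-g-h are not bridges since each lies on that cycle.
Every edge lies on some cycle, so there are no bridges.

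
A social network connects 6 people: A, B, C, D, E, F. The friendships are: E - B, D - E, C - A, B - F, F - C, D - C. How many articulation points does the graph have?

1

Removing C increases the component count from 1 to 2, so C is a cut vertex.
By contrast removing D leaves 1 component; it is not a cut vertex. No other vertex is a cut vertex either.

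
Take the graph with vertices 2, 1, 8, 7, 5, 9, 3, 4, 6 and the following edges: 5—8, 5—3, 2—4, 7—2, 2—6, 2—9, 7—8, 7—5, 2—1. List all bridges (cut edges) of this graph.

1-2, 2-4, 2-6, 2-7, 2-9, 3-5

The edges on the cycle 7-5-8-7 are not bridges since each lies on that cycle.
But removing 2—9 disconnects 2 from 9; removing 2—4 disconnects 2 from 4; removing 7—2 disconnects 7 from 2; removing 1—2 disconnects 1 from 2 — these are bridges.
In total 6 edges are bridges.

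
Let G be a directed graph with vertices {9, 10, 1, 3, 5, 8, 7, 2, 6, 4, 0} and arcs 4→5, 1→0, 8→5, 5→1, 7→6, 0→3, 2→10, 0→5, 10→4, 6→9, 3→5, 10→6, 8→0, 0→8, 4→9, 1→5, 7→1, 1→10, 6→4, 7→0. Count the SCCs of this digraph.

{0, 1, 3, 4, 5, 6, 8, 10} are all mutually reachable — one SCC of size 8.
{7} is an SCC by itself.
{2} is an SCC by itself.
{9} is an SCC by itself.
That gives 4 strongly connected components.

4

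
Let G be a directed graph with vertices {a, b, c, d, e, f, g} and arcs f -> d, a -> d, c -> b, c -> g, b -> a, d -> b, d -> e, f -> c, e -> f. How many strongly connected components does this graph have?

2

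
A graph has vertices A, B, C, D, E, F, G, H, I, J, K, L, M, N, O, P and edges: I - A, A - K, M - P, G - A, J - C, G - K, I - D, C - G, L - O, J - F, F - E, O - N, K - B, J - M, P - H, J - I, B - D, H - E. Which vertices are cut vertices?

J, O

Removing J increases the component count from 2 to 3, so J is a cut vertex.
Removing O increases the component count from 2 to 3, so O is a cut vertex.
By contrast removing F leaves 2 components; it is not a cut vertex. No other vertex is a cut vertex either.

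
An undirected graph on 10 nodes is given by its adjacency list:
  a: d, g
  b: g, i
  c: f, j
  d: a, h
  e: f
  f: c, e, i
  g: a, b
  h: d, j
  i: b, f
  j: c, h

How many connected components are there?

1

Starting from a we can reach a, b, c, d, e, f, g, h, i, j. That is one component of size 10.
Total: 1 component.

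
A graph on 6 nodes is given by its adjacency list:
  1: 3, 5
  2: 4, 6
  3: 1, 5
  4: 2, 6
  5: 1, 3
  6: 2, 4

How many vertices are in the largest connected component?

3

Starting from 1 we can reach 1, 3, 5. That is one component of size 3.
Starting from 2 we can reach 2, 4, 6. That is one component of size 3.
The largest has 3 vertices.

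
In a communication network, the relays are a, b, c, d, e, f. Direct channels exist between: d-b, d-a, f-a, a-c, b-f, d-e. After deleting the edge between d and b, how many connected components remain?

1

d and b are still connected via d-a-f-b, so the component count stays at 1.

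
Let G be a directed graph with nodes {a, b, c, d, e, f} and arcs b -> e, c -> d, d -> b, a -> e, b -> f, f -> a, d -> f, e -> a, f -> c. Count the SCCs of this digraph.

2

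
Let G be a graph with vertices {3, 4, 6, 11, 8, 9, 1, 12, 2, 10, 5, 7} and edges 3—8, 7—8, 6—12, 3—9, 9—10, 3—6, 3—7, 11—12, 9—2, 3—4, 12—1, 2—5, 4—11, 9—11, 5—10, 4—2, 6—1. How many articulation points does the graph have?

1

Removing 3 increases the component count from 1 to 2, so 3 is a cut vertex.
By contrast removing 6 leaves 1 component; it is not a cut vertex. No other vertex is a cut vertex either.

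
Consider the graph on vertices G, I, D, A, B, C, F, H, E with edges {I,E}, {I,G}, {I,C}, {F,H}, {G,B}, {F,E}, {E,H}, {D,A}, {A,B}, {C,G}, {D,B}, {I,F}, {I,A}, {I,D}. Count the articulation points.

1

Removing I increases the component count from 1 to 2, so I is a cut vertex.
By contrast removing B leaves 1 component; it is not a cut vertex. No other vertex is a cut vertex either.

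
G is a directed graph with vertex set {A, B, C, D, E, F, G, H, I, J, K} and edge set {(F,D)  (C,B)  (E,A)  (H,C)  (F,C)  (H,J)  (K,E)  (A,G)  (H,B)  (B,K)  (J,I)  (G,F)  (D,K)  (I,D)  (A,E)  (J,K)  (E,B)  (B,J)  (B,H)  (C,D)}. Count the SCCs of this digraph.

1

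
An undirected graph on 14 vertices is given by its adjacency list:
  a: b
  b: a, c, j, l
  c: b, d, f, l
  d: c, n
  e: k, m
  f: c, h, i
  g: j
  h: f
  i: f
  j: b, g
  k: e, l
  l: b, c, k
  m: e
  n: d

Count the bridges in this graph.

11

The edges on the cycle l-c-b-l are not bridges since each lies on that cycle.
But removing f-h disconnects f from h; removing e-m disconnects e from m; removing l-k disconnects l from k; removing g-j disconnects g from j — these are bridges.
In total 11 edges are bridges.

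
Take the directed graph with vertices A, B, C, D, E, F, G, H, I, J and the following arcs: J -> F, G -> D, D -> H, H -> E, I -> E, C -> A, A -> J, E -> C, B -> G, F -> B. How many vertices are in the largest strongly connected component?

{A, B, C, D, E, F, G, H, J} are all mutually reachable — one SCC of size 9.
{I} is an SCC by itself.
The largest has 9 vertices.

9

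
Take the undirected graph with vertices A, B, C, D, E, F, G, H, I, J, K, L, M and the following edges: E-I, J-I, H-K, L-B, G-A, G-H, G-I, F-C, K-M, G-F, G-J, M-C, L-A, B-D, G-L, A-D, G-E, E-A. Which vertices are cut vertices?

G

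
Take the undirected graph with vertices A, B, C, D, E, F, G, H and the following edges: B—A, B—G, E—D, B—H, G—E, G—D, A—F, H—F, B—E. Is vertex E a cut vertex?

No

Deleting E leaves 2 components (was 2), so E is not a cut vertex.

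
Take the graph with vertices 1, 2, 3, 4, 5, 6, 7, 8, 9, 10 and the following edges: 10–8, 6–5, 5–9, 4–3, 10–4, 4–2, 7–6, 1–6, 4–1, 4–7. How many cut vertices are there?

4

Removing 4 increases the component count from 1 to 4, so 4 is a cut vertex.
Removing 5 increases the component count from 1 to 2, so 5 is a cut vertex.
Removing 6 increases the component count from 1 to 2, so 6 is a cut vertex.
Likewise 10 is a cut vertex.
By contrast removing 8 leaves 1 component; it is not a cut vertex. No other vertex is a cut vertex either.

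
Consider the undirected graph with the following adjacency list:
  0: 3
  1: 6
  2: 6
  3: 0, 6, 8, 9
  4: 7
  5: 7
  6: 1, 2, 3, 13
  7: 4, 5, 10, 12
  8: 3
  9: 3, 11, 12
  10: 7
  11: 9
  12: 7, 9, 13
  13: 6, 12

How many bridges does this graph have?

The edges on the cycle 13-12-9-3-6-13 are not bridges since each lies on that cycle.
But removing 6-1 disconnects 6 from 1; removing 7-10 disconnects 7 from 10; removing 0-3 disconnects 0 from 3; removing 9-11 disconnects 9 from 11 — these are bridges.
In total 9 edges are bridges.

9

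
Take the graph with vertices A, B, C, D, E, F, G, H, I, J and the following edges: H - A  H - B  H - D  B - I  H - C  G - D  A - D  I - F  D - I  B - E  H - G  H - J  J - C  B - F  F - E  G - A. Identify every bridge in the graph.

none

The edges on the cycle H-J-C-H are not bridges since each lies on that cycle.
Every edge lies on some cycle, so there are no bridges.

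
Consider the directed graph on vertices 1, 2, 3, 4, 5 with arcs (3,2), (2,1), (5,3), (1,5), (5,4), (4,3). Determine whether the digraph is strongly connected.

From 5 we can reach every vertex (1, 2, 3, 4, 5), and every vertex can reach 5 (1, 2, 3, 4, 5). So the whole graph is one strongly connected component.

Yes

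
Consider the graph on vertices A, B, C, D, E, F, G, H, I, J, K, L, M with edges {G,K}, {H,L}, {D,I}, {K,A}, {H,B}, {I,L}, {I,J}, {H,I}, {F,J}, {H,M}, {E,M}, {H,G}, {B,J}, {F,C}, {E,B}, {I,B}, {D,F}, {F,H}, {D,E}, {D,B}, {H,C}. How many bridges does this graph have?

3

The edges on the cycle F-H-C-F are not bridges since each lies on that cycle.
But removing K–A disconnects K from A; removing G–H disconnects G from H; removing K–G disconnects K from G — these are bridges.
That makes 3 bridges.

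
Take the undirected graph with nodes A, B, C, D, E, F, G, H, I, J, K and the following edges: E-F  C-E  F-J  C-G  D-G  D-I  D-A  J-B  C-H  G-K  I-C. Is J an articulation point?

Yes

Deleting J raises the number of components from 1 to 2, so J is a cut vertex.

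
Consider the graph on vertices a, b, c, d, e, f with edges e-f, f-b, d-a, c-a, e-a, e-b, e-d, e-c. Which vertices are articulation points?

e

Removing e increases the component count from 1 to 2, so e is a cut vertex.
By contrast removing c leaves 1 component; it is not a cut vertex. No other vertex is a cut vertex either.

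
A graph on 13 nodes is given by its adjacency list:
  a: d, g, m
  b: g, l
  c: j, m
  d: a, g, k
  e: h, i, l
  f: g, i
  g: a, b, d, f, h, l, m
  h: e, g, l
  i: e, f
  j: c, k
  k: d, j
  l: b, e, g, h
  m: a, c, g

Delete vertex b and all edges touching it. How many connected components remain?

1

With b gone, the remaining components are: {a, c, d, e, f, g, h, i, j, k, l, m}.
That is 1 component.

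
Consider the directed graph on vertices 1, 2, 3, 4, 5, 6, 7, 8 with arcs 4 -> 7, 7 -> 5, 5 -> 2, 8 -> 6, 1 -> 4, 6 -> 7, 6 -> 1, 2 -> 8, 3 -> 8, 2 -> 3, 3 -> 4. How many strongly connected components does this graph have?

1

{1, 2, 3, 4, 5, 6, 7, 8} are all mutually reachable — one SCC of size 8.
That gives 1 strongly connected component.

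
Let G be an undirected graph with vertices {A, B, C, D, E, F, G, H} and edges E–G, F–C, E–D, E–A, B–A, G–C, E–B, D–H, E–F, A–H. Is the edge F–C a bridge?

After removing F–C, the path F-E-G-C still connects them, so the edge is not a bridge.

No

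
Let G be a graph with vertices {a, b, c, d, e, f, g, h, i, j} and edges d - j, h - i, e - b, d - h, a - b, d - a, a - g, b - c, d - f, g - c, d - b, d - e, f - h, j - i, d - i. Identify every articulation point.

Removing d increases the component count from 1 to 2, so d is a cut vertex.
By contrast removing b leaves 1 component; it is not a cut vertex. No other vertex is a cut vertex either.

d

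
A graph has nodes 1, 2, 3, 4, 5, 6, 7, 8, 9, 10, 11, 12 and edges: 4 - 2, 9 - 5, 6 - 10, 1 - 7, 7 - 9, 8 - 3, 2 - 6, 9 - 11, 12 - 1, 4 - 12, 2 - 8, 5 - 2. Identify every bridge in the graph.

The edges on the cycle 4-12-1-7-9-5-2-4 are not bridges since each lies on that cycle.
But removing 11 - 9 disconnects 11 from 9; removing 8 - 3 disconnects 8 from 3; removing 2 - 6 disconnects 2 from 6; removing 8 - 2 disconnects 8 from 2 — these are bridges.
In total 5 edges are bridges.

10-6, 11-9, 2-6, 2-8, 3-8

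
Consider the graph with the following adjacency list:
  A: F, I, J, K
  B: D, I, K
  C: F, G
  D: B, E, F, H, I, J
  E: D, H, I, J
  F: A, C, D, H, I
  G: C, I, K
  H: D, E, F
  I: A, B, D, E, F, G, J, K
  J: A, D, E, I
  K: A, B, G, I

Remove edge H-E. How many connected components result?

H and E are still connected via H-D-E, so the component count stays at 1.

1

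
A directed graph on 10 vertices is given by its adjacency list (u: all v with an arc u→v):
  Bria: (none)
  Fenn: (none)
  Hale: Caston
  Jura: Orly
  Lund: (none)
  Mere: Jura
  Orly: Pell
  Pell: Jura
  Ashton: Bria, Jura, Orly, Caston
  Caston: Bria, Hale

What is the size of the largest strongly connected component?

{Jura, Orly, Pell} are all mutually reachable — one SCC of size 3.
{Hale, Caston} are all mutually reachable — one SCC of size 2.
{Ashton} is an SCC by itself.
{Mere} is an SCC by itself.
{Lund} is an SCC by itself.
(and 2 more singleton SCCs)
The largest has 3 vertices.

3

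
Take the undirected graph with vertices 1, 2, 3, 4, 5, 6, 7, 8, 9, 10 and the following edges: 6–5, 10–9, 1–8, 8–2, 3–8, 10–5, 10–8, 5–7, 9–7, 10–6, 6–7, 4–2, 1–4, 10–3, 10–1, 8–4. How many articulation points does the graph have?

Removing 10 increases the component count from 1 to 2, so 10 is a cut vertex.
By contrast removing 7 leaves 1 component; it is not a cut vertex. No other vertex is a cut vertex either.

1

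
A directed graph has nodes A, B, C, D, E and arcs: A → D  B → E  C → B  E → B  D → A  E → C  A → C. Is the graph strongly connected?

No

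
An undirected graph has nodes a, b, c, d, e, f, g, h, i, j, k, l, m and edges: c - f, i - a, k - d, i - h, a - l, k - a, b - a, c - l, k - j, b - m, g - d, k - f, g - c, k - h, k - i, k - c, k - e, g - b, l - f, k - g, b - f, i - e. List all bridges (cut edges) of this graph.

The edges on the cycle k-i-h-k are not bridges since each lies on that cycle.
But removing b - m disconnects b from m; removing k - j disconnects k from j — these are bridges.

b-m, j-k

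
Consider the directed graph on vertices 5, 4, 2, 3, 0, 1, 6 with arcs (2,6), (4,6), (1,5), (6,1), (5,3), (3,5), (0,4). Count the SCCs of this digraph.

{3, 5} are all mutually reachable — one SCC of size 2.
{2} is an SCC by itself.
{6} is an SCC by itself.
{0} is an SCC by itself.
{1} is an SCC by itself.
(and 1 more singleton SCC)
That gives 6 strongly connected components.

6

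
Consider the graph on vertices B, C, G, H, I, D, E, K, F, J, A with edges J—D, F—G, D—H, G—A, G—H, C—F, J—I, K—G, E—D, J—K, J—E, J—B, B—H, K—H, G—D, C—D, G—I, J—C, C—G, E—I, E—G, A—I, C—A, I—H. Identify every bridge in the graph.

The edges on the cycle C-F-G-C are not bridges since each lies on that cycle.
Every edge lies on some cycle, so there are no bridges.

none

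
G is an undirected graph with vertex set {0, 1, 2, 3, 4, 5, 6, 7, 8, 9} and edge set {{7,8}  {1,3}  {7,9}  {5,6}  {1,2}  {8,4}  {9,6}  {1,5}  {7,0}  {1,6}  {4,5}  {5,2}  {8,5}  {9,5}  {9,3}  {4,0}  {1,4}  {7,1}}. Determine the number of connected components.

1

Starting from 0 we can reach 0, 1, 2, 3, 4, 5, 6, 7, 8, 9. That is one component of size 10.
Total: 1 component.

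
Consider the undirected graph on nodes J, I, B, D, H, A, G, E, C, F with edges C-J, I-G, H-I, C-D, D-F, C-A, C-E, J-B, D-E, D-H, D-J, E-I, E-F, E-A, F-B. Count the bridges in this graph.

The edges on the cycle C-D-F-E-C are not bridges since each lies on that cycle.
But removing I-G disconnects I from G — this is a bridge.

1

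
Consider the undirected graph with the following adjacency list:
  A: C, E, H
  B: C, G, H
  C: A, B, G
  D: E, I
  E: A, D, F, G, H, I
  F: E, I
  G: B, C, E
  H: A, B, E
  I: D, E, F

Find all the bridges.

The edges on the cycle G-C-B-G are not bridges since each lies on that cycle.
Every edge lies on some cycle, so there are no bridges.

none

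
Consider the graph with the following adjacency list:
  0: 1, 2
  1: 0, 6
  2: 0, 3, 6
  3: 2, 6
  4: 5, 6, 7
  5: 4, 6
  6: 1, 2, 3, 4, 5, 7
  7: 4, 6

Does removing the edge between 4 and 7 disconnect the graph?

No

After removing 4-7, the path 4-6-7 still connects them, so the edge is not a bridge.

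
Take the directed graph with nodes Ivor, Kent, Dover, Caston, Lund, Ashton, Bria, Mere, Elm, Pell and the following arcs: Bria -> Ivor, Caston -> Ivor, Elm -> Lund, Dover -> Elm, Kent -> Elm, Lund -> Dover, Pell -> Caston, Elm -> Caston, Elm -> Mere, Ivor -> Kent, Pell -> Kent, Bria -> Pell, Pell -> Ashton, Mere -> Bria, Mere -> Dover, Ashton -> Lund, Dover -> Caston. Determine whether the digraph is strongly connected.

Yes

From Kent we can reach every vertex (Elm, Bria, Ivor, Kent, Lund, Mere, Pell, Dover, Ashton, Caston), and every vertex can reach Kent (Elm, Bria, Ivor, Kent, Lund, Mere, Pell, Dover, Ashton, Caston). So the whole graph is one strongly connected component.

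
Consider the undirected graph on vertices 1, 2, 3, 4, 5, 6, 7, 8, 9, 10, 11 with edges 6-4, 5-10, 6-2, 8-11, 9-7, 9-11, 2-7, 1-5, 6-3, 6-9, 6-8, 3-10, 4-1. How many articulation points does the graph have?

1

Removing 6 increases the component count from 1 to 2, so 6 is a cut vertex.
By contrast removing 5 leaves 1 component; it is not a cut vertex. No other vertex is a cut vertex either.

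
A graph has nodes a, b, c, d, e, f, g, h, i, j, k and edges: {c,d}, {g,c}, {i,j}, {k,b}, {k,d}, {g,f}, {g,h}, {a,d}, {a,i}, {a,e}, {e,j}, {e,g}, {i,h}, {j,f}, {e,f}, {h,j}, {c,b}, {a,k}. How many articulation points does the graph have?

0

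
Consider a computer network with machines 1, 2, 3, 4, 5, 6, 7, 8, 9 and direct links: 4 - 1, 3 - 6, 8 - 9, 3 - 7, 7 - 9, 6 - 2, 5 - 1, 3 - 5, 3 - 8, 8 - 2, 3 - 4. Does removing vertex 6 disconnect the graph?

Deleting 6 leaves 1 component (was 1) (its neighbors 2, 3 remain connected to each other), so 6 is not a cut vertex.

No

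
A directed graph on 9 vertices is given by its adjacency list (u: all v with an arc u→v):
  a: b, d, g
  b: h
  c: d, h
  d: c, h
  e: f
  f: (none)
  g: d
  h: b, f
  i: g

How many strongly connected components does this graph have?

7

{b, h} are all mutually reachable — one SCC of size 2.
{c, d} are all mutually reachable — one SCC of size 2.
{g} is an SCC by itself.
{e} is an SCC by itself.
{f} is an SCC by itself.
(and 2 more singleton SCCs)
That gives 7 strongly connected components.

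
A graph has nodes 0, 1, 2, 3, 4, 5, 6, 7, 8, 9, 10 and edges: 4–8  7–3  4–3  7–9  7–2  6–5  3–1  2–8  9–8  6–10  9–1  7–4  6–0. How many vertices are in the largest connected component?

7

Starting from 0 we can reach 0, 5, 6, 10. That is one component of size 4.
Starting from 1 we can reach 1, 2, 3, 4, 7, 8, 9. That is one component of size 7.
The largest has 7 vertices.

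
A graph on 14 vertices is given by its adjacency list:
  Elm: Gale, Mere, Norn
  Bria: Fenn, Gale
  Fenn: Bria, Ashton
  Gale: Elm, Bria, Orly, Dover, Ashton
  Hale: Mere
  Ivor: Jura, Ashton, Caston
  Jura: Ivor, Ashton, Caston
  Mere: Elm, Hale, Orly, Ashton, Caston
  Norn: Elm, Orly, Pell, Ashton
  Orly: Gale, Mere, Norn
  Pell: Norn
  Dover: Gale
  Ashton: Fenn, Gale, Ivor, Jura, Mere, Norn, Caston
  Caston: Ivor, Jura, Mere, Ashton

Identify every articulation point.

Removing Gale increases the component count from 1 to 2, so Gale is a cut vertex.
Removing Mere increases the component count from 1 to 2, so Mere is a cut vertex.
Removing Norn increases the component count from 1 to 2, so Norn is a cut vertex.
By contrast removing Elm leaves 1 component; it is not a cut vertex. No other vertex is a cut vertex either.

Gale, Mere, Norn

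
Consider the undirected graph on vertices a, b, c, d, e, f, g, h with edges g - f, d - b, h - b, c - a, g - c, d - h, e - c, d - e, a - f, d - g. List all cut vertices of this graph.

d

Removing d increases the component count from 1 to 2, so d is a cut vertex.
By contrast removing c leaves 1 component; it is not a cut vertex. No other vertex is a cut vertex either.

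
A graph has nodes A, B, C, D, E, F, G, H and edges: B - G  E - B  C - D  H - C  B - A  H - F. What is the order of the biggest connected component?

4

Starting from C we can reach C, D, F, H. That is one component of size 4.
Starting from A we can reach A, B, E, G. That is one component of size 4.
The largest has 4 vertices.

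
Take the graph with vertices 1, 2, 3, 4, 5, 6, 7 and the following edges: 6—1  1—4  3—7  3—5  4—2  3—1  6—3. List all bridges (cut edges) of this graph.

The edges on the cycle 6-3-1-6 are not bridges since each lies on that cycle.
But removing 3—5 disconnects 3 from 5; removing 3—7 disconnects 3 from 7; removing 1—4 disconnects 1 from 4; removing 4—2 disconnects 4 from 2 — these are bridges.

1-4, 2-4, 3-5, 3-7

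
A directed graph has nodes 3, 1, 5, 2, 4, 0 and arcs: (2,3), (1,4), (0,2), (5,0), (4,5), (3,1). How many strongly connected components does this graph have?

1

{0, 1, 2, 3, 4, 5} are all mutually reachable — one SCC of size 6.
That gives 1 strongly connected component.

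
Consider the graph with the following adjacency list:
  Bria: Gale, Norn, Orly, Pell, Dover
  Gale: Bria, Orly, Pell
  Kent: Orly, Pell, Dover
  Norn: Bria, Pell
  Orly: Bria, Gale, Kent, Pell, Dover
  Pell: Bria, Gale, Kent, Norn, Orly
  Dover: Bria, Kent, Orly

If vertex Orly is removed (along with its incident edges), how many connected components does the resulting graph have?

1

With Orly gone, the remaining components are: {Bria, Gale, Kent, Norn, Pell, Dover}.
That is 1 component.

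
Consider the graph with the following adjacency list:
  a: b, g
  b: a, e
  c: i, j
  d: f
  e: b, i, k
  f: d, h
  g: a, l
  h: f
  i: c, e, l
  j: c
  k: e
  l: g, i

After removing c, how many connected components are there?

3

With c gone, the remaining components are: {j}; {d, f, h}; {a, b, e, g, i, k, l}.
That is 3 components.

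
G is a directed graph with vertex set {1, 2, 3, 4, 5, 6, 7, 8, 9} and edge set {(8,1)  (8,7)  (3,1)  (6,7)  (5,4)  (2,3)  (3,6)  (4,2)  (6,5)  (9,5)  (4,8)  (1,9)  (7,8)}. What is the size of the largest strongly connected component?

9

{1, 2, 3, 4, 5, 6, 7, 8, 9} are all mutually reachable — one SCC of size 9.
The largest has 9 vertices.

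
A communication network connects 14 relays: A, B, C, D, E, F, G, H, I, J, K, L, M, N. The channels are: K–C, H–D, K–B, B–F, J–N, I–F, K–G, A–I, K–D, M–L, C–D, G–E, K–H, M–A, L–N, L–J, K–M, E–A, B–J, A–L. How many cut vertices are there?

1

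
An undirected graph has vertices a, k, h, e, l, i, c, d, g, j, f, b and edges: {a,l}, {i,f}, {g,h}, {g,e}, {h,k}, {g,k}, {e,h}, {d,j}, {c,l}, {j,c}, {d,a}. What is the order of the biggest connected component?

b is isolated — a component by itself.
Starting from f we can reach f, i. That is one component of size 2.
Starting from e we can reach e, g, h, k. That is one component of size 4.
Starting from a we can reach a, c, d, j, l. That is one component of size 5.
The largest has 5 vertices.

5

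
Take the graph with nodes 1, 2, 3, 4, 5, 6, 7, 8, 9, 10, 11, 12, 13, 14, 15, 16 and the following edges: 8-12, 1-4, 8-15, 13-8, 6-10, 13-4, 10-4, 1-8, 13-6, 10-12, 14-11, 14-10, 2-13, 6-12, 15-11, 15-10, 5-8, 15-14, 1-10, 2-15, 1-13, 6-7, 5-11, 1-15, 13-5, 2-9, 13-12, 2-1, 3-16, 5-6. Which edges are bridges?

The edges on the cycle 1-13-5-11-15-8-1 are not bridges since each lies on that cycle.
But removing 2-9 disconnects 2 from 9; removing 3-16 disconnects 3 from 16; removing 7-6 disconnects 7 from 6 — these are bridges.

16-3, 2-9, 6-7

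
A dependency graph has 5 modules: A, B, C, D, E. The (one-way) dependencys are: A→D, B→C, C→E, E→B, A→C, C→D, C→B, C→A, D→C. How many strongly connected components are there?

1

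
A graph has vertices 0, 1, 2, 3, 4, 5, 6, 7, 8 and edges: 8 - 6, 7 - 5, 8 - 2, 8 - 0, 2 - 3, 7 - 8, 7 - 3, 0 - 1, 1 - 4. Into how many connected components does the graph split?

1

Starting from 0 we can reach 0, 1, 2, 3, 4, 5, 6, 7, 8. That is one component of size 9.
Total: 1 component.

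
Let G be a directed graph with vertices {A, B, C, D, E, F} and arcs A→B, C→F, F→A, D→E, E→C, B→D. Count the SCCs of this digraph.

1

{A, B, C, D, E, F} are all mutually reachable — one SCC of size 6.
That gives 1 strongly connected component.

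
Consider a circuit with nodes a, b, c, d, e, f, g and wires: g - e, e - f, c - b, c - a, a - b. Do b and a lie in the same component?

Yes

From b we can reach a, b, c, which includes a.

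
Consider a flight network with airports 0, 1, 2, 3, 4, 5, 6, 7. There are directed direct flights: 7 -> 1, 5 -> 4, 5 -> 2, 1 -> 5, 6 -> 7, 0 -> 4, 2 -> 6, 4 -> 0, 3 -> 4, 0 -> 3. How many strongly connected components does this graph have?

2

{1, 2, 5, 6, 7} are all mutually reachable — one SCC of size 5.
{0, 3, 4} are all mutually reachable — one SCC of size 3.
That gives 2 strongly connected components.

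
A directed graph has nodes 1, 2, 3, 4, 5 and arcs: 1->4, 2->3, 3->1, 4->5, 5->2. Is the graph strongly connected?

Yes

From 4 we can reach every vertex (1, 2, 3, 4, 5), and every vertex can reach 4 (1, 2, 3, 4, 5). So the whole graph is one strongly connected component.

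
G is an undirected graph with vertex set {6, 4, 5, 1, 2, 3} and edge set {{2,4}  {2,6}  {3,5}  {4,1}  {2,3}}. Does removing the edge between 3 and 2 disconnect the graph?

Removing 3-2 leaves no path between 3 and 2: the component count goes from 1 to 2. So it is a bridge.

Yes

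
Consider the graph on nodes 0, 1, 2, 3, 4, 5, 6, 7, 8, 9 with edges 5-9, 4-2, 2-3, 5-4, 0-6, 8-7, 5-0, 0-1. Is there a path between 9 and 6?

Yes

From 9 we can reach 0, 1, 2, 3, 4, 5, 6, 9, which includes 6.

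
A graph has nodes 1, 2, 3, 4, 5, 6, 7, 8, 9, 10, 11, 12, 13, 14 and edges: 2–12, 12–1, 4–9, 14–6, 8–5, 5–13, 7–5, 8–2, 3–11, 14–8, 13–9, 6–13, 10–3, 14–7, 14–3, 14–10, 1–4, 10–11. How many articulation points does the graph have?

1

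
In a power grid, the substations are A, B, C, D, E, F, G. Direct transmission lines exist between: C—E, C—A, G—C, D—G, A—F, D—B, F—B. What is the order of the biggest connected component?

Starting from A we can reach A, B, C, D, E, F, G. That is one component of size 7.
The largest has 7 vertices.

7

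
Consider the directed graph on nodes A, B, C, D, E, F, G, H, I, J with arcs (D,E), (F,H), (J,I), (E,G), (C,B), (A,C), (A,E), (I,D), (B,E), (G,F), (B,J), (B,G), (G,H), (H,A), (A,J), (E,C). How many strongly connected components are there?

{A, B, C, D, E, F, G, H, I, J} are all mutually reachable — one SCC of size 10.
That gives 1 strongly connected component.

1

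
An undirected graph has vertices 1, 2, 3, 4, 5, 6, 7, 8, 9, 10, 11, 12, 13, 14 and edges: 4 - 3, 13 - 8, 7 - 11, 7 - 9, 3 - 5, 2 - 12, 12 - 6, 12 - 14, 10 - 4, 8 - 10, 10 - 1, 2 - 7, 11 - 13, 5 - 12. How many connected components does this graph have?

1

Starting from 1 we can reach 1, 2, 3, 4, 5, 6, 7, 8, 9, 10, 11, 12, 13, 14. That is one component of size 14.
Total: 1 component.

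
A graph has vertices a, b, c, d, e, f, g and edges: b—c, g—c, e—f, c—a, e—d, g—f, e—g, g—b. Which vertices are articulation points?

c, e, g

Removing c increases the component count from 1 to 2, so c is a cut vertex.
Removing e increases the component count from 1 to 2, so e is a cut vertex.
Removing g increases the component count from 1 to 2, so g is a cut vertex.
By contrast removing f leaves 1 component; it is not a cut vertex. No other vertex is a cut vertex either.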